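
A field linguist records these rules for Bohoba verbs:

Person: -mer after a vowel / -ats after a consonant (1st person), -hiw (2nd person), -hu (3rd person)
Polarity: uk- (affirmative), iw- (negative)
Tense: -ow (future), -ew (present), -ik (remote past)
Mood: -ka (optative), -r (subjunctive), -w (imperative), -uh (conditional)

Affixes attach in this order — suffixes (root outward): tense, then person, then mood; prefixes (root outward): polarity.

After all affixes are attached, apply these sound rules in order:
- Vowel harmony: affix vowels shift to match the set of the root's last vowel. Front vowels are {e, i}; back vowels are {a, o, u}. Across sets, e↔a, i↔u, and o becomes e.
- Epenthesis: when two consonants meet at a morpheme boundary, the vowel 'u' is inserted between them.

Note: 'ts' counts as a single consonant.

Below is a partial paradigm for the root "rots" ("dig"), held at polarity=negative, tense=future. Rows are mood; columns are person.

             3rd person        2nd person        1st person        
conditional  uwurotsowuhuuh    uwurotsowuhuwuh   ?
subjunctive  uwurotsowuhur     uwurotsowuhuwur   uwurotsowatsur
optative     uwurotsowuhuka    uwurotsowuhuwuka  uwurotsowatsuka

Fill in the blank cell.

uwurotsowatsuh

Attach polarity negative iw- → iwrots.
Attach tense future -ow → iwrotsow.
Attach person 1st person -ats (after consonant 'w') → iwrotsowats.
Attach mood conditional -uh → iwrotsowatsuh.
Apply vowel harmony: iwrotsowatsuh → uwrotsowatsuh.
Apply epenthesis: uwrotsowatsuh → uwurotsowatsuh.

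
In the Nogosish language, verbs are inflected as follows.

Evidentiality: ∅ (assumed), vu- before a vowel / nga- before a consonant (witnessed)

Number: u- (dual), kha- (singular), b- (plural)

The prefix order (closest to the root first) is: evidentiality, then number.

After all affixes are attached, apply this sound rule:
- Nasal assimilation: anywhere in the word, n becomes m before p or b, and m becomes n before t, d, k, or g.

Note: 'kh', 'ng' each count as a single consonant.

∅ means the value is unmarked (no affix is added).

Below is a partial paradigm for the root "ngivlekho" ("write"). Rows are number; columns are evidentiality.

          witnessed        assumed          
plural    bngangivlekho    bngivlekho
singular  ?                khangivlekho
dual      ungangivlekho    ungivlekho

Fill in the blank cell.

Attach evidentiality witnessed nga- (before consonant 'ng') → ngangivlekho.
Attach number singular kha- → khangangivlekho.
Nasal assimilation: no change.

khangangivlekho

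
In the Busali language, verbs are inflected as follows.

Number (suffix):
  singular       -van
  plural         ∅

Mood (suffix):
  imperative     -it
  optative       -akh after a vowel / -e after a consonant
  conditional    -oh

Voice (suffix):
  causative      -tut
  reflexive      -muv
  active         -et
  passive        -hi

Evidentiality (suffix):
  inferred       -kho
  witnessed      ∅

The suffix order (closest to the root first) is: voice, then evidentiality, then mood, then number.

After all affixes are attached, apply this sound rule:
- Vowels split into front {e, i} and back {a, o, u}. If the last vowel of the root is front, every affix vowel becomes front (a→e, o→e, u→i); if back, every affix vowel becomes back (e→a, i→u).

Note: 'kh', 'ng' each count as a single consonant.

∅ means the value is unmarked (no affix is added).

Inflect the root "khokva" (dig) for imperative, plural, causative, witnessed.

khokvatutut

Attach voice causative -tut → khokvatut.
evidentiality = witnessed: zero marking, form stays khokvatut.
Attach mood imperative -it → khokvatutit.
number = plural: zero marking, form stays khokvatutit.
Apply vowel harmony: khokvatutit → khokvatutut.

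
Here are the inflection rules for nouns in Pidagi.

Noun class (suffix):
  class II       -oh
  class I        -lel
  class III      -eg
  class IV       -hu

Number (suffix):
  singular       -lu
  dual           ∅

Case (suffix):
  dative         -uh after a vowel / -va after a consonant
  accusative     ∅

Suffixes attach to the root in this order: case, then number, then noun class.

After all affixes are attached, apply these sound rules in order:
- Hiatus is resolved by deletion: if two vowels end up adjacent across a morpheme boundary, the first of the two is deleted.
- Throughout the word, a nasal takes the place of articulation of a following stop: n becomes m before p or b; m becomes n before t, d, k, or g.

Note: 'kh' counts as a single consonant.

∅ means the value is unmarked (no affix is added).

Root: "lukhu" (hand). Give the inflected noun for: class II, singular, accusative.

lukhuloh

case = accusative: zero marking, form stays lukhu.
Attach number singular -lu → lukhulu.
Attach noun class class II -oh → lukhuluoh.
Apply vowel deletion: lukhuluoh → lukhuloh.
Nasal assimilation: no change.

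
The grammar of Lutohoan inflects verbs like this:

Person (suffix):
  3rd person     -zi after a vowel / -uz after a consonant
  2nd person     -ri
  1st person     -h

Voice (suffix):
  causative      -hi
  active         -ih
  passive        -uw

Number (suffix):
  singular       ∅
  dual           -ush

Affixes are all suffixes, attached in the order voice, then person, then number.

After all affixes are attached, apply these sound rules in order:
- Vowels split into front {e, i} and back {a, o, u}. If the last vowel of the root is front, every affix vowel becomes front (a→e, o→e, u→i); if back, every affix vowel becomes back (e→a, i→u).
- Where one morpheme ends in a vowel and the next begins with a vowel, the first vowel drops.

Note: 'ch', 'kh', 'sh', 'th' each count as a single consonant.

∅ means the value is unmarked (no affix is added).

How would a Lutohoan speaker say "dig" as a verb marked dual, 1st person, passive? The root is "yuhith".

yuhithiwhish

Attach voice passive -uw → yuhithuw.
Attach person 1st person -h → yuhithuwh.
Attach number dual -ush → yuhithuwhush.
Apply vowel harmony: yuhithuwhush → yuhithiwhish.
Vowel deletion: no change.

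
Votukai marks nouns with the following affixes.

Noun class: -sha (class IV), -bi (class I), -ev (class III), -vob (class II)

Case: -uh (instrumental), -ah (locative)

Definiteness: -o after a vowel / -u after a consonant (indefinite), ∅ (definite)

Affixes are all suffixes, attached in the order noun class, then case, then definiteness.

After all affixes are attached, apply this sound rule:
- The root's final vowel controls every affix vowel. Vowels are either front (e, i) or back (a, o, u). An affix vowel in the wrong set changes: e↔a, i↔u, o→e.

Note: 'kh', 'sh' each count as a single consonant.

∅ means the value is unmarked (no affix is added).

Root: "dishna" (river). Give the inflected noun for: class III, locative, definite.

dishnaavah

Attach noun class class III -ev → dishnaev.
Attach case locative -ah → dishnaevah.
definiteness = definite: zero marking, form stays dishnaevah.
Apply vowel harmony: dishnaevah → dishnaavah.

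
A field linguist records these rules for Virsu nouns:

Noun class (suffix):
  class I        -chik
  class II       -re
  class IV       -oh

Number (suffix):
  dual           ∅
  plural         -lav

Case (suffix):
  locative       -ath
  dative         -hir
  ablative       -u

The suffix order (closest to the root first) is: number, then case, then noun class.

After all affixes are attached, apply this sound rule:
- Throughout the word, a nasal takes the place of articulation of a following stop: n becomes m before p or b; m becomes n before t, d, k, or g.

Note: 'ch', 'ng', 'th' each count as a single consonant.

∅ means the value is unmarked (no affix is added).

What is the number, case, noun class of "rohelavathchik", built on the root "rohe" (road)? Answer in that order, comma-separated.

plural, locative, class I

Segment: rohe-lav-ath-chik.
number: -lav → plural.
case: -ath → locative.
noun class: -chik → class I.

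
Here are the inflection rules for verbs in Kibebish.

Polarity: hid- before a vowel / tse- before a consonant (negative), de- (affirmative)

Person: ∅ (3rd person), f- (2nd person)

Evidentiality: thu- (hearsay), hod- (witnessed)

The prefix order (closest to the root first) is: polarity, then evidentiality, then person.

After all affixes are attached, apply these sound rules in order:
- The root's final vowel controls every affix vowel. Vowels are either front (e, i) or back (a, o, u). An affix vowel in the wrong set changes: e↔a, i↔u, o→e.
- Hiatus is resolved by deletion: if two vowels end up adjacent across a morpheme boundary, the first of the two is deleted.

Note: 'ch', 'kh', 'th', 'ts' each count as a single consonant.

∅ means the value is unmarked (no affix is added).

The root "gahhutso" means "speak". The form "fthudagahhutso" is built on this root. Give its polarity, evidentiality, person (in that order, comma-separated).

affirmative, hearsay, 2nd person

Segment: f-thu-de-gahhutso.
polarity: de- → affirmative.
evidentiality: thu- → hearsay.
person: f- → 2nd person.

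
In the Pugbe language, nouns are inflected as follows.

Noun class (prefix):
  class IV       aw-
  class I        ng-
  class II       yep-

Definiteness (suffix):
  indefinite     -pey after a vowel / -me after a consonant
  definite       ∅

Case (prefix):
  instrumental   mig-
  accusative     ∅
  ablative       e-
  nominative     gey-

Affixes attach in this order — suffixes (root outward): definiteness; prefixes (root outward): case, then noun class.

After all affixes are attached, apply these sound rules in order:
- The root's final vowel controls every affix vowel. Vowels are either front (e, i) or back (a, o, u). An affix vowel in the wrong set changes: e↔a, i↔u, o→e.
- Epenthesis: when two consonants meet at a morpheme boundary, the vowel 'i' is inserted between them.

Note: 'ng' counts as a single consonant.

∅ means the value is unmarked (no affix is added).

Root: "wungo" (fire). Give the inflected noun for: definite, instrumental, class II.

Attach case instrumental mig- → migwungo.
definiteness = definite: zero marking, form stays migwungo.
Attach noun class class II yep- → yepmigwungo.
Apply vowel harmony: yepmigwungo → yapmugwungo.
Apply epenthesis: yapmugwungo → yapimugiwungo.

yapimugiwungo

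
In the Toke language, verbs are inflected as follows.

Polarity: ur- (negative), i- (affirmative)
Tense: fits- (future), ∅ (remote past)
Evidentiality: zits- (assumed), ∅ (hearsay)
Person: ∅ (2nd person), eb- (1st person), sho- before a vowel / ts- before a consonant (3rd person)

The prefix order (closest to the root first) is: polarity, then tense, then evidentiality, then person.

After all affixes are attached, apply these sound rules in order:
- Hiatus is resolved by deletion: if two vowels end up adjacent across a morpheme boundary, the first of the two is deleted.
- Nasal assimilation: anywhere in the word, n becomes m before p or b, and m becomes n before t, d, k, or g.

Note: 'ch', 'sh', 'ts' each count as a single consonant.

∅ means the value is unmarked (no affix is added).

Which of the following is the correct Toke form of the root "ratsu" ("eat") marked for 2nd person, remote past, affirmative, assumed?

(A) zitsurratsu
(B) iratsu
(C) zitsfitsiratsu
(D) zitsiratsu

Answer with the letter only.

D

Attach polarity affirmative i- → iratsu.
tense = remote past: zero marking, form stays iratsu.
Attach evidentiality assumed zits- → zitsiratsu.
person = 2nd person: zero marking, form stays zitsiratsu.
Vowel deletion: no change.
Nasal assimilation: no change.
So the correct form is zitsiratsu, option (D).
(C) zitsfitsiratsu is wrong: it uses future instead of remote past for tense.
(A) zitsurratsu is wrong: it uses negative instead of affirmative for polarity.
(B) iratsu is wrong: it uses hearsay instead of assumed for evidentiality.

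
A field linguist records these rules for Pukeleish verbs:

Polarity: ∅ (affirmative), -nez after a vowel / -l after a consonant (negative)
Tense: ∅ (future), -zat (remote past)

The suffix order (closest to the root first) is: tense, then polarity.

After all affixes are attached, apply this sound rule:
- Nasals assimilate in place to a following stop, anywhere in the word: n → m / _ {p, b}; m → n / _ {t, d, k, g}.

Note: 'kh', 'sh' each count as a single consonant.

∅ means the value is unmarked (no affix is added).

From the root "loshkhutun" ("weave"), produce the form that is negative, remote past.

Attach tense remote past -zat → loshkhutunzat.
Attach polarity negative -l (after consonant 't') → loshkhutunzatl.
Nasal assimilation: no change.

loshkhutunzatl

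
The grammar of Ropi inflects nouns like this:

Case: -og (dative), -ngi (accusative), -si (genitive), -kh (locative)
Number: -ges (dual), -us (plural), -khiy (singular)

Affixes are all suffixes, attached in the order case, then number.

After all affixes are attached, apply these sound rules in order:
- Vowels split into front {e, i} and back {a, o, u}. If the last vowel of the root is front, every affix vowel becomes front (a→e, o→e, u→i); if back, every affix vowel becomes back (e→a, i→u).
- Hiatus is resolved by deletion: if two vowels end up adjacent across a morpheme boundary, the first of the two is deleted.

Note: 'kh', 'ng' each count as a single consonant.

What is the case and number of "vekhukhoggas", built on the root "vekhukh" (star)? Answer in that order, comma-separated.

Segment: vekhukh-og-ges.
case: -og → dative.
number: -ges → dual.

dative, dual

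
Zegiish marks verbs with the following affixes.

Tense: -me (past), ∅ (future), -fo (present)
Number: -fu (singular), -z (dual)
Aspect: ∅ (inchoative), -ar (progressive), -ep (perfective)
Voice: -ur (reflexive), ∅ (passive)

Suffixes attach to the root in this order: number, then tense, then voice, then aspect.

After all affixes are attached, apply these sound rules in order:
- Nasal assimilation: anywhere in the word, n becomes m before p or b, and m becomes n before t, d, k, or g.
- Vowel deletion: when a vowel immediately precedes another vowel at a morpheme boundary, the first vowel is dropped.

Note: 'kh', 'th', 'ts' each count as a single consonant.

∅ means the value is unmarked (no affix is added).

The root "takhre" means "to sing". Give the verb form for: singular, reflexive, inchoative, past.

takhrefumur

Attach number singular -fu → takhrefu.
Attach tense past -me → takhrefume.
Attach voice reflexive -ur → takhrefumeur.
aspect = inchoative: zero marking, form stays takhrefumeur.
Nasal assimilation: no change.
Apply vowel deletion: takhrefumeur → takhrefumur.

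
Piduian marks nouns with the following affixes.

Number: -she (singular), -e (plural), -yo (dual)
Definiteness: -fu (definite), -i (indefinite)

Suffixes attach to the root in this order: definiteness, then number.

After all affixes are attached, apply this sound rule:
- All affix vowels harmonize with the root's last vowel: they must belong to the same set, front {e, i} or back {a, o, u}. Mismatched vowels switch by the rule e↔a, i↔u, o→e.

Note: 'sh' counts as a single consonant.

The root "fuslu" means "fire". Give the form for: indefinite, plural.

fusluua

Attach definiteness indefinite -i → fuslui.
Attach number plural -e → fusluie.
Apply vowel harmony: fusluie → fusluua.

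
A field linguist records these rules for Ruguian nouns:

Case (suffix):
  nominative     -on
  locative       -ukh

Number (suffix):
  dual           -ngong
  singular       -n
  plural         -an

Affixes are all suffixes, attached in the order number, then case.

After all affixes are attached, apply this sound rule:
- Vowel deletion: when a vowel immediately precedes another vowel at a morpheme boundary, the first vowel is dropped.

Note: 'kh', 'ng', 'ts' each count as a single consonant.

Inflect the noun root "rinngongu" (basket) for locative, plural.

rinngonganukh

Attach number plural -an → rinngonguan.
Attach case locative -ukh → rinngonguanukh.
Apply vowel deletion: rinngonguanukh → rinngonganukh.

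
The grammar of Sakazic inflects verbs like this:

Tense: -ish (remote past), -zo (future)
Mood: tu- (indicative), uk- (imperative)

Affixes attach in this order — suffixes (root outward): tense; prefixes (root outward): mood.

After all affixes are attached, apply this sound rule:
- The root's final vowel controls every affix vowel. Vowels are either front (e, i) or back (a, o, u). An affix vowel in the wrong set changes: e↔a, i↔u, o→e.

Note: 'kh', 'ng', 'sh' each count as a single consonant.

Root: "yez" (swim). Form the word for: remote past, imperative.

Attach mood imperative uk- → ukyez.
Attach tense remote past -ish → ukyezish.
Apply vowel harmony: ukyezish → ikyezish.

ikyezish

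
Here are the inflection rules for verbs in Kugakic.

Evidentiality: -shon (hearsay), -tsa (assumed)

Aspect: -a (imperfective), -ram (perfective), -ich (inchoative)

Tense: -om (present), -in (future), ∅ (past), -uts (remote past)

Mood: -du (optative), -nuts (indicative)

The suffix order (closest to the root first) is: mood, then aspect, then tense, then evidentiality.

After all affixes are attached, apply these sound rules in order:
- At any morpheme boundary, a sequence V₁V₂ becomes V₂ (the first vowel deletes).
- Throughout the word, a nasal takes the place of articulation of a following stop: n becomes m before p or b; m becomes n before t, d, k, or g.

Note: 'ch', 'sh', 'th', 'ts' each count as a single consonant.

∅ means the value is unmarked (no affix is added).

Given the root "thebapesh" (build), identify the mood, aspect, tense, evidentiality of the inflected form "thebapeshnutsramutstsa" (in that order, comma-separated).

indicative, perfective, remote past, assumed

Segment: thebapesh-nuts-ram-uts-tsa.
mood: -nuts → indicative.
aspect: -ram → perfective.
tense: -uts → remote past.
evidentiality: -tsa → assumed.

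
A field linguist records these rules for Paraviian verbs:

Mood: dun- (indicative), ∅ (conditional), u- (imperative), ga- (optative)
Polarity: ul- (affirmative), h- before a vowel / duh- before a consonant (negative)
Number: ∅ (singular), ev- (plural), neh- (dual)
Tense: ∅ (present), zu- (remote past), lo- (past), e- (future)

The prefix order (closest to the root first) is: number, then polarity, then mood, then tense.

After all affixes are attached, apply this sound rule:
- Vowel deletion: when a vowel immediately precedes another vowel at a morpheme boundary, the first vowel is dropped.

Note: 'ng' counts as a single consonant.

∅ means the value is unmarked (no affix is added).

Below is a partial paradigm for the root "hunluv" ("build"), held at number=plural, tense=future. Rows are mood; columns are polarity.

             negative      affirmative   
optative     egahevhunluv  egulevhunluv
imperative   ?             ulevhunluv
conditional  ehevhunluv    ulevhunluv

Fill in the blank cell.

uhevhunluv

Attach number plural ev- → evhunluv.
Attach polarity negative h- (before vowel 'e') → hevhunluv.
Attach mood imperative u- → uhevhunluv.
Attach tense future e- → euhevhunluv.
Apply vowel deletion: euhevhunluv → uhevhunluv.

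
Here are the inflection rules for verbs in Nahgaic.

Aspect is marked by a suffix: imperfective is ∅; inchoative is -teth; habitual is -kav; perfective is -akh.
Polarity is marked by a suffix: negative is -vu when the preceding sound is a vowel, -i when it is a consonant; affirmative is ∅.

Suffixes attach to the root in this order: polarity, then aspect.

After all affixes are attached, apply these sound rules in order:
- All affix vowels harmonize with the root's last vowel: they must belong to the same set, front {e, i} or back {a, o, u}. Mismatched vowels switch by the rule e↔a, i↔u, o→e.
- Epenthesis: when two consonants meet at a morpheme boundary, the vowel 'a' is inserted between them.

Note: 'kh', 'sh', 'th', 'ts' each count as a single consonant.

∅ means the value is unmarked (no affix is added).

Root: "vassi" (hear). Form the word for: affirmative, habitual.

vassikev

polarity = affirmative: zero marking, form stays vassi.
Attach aspect habitual -kav → vassikav.
Apply vowel harmony: vassikav → vassikev.
Epenthesis: no change.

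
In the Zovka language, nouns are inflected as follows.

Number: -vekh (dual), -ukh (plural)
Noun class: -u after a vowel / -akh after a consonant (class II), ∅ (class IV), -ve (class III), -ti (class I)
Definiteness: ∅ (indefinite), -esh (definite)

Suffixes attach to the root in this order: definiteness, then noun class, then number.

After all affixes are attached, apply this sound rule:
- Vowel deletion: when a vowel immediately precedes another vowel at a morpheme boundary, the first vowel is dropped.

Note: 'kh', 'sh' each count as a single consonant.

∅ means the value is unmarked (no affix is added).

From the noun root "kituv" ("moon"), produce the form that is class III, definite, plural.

kituveshvukh

Attach definiteness definite -esh → kituvesh.
Attach noun class class III -ve → kituveshve.
Attach number plural -ukh → kituveshveukh.
Apply vowel deletion: kituveshveukh → kituveshvukh.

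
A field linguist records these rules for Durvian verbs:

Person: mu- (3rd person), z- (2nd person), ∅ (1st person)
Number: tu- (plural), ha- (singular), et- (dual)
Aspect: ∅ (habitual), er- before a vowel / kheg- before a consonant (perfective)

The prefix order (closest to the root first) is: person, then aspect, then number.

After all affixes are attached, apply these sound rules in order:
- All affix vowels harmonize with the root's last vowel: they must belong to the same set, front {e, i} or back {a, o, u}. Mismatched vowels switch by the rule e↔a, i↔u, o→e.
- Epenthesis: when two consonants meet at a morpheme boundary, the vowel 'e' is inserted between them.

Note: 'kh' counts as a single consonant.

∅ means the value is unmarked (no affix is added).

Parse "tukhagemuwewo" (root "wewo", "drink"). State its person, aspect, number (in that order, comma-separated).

3rd person, perfective, plural

Segment: tu-kheg-mu-wewo.
person: mu- → 3rd person.
aspect: er/kheg- → perfective.
number: tu- → plural.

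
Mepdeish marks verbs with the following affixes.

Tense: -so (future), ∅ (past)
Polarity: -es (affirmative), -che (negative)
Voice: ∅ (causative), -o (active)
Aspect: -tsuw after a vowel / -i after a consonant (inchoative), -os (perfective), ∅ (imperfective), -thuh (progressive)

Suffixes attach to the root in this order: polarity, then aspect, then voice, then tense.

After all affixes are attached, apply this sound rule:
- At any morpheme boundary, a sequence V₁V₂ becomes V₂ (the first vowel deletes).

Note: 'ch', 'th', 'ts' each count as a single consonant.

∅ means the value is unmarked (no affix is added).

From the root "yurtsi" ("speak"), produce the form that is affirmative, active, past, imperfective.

Attach polarity affirmative -es → yurtsies.
aspect = imperfective: zero marking, form stays yurtsies.
Attach voice active -o → yurtsieso.
tense = past: zero marking, form stays yurtsieso.
Apply vowel deletion: yurtsieso → yurtseso.

yurtseso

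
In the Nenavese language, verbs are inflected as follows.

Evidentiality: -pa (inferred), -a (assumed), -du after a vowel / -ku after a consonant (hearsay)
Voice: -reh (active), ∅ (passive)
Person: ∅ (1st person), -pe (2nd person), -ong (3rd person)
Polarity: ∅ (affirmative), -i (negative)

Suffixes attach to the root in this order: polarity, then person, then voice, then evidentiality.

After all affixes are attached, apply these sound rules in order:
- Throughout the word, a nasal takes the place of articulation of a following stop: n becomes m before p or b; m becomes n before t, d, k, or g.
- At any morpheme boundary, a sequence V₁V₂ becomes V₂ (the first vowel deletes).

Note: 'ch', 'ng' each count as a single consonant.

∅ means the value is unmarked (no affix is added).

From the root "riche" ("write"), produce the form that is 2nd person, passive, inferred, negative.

richipepa

Attach polarity negative -i → richei.
Attach person 2nd person -pe → richeipe.
voice = passive: zero marking, form stays richeipe.
Attach evidentiality inferred -pa → richeipepa.
Nasal assimilation: no change.
Apply vowel deletion: richeipepa → richipepa.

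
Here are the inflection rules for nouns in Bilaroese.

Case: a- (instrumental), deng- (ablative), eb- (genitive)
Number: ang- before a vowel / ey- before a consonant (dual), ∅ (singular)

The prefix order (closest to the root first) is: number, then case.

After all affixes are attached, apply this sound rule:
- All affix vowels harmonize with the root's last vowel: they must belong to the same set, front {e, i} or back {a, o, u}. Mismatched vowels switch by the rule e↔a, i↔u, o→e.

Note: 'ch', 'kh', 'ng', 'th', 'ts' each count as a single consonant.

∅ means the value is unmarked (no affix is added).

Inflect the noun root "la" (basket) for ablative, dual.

Attach number dual ey- (before consonant 'l') → eyla.
Attach case ablative deng- → dengeyla.
Apply vowel harmony: dengeyla → dangayla.

dangayla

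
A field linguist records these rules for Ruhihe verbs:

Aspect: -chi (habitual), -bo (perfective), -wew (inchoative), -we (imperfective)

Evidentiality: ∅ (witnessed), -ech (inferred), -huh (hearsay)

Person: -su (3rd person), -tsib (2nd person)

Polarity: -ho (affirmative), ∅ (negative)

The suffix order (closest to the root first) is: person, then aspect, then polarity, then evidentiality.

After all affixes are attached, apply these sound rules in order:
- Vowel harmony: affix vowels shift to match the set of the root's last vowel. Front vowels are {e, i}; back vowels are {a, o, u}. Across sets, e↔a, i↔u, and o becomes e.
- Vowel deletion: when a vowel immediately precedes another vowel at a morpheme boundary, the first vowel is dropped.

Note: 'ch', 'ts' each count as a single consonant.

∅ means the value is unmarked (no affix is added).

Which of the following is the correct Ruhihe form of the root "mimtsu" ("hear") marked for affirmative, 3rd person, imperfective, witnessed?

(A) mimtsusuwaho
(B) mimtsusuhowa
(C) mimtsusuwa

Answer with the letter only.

A

Attach person 3rd person -su → mimtsusu.
Attach aspect imperfective -we → mimtsusuwe.
Attach polarity affirmative -ho → mimtsusuweho.
evidentiality = witnessed: zero marking, form stays mimtsusuweho.
Apply vowel harmony: mimtsusuweho → mimtsusuwaho.
Vowel deletion: no change.
So the correct form is mimtsusuwaho, option (A).
(C) mimtsusuwa is wrong: it uses negative instead of affirmative for polarity.
(B) mimtsusuhowa is wrong: it has the affixes in the wrong order.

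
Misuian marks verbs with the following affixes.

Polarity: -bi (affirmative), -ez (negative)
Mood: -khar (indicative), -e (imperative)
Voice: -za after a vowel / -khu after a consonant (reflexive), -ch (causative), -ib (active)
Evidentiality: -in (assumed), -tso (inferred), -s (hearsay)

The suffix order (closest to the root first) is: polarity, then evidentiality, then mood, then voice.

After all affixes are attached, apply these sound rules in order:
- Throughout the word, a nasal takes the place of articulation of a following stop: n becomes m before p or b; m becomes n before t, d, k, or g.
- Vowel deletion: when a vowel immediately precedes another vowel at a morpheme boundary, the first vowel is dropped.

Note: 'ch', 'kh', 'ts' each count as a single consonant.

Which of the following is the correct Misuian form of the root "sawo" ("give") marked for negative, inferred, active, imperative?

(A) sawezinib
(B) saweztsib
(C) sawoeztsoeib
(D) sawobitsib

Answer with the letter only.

Attach polarity negative -ez → sawoez.
Attach evidentiality inferred -tso → sawoeztso.
Attach mood imperative -e → sawoeztsoe.
Attach voice active -ib → sawoeztsoeib.
Nasal assimilation: no change.
Apply vowel deletion: sawoeztsoeib → saweztsib.
So the correct form is saweztsib, option (B).
(C) sawoeztsoeib is wrong: it fails to apply the sound rule(s).
(A) sawezinib is wrong: it uses assumed instead of inferred for evidentiality.
(D) sawobitsib is wrong: it uses affirmative instead of negative for polarity.

B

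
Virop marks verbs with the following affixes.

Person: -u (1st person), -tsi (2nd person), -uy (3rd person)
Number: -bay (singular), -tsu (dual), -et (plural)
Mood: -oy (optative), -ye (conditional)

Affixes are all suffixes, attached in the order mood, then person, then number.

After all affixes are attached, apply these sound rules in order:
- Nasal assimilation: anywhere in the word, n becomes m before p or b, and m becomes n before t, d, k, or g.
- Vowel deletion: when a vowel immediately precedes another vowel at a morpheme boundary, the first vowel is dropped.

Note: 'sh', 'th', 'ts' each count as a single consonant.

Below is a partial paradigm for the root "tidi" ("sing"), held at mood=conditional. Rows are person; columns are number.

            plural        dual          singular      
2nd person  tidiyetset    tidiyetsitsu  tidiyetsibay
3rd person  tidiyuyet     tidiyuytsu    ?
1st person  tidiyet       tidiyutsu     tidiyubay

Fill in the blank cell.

Attach mood conditional -ye → tidiye.
Attach person 3rd person -uy → tidiyeuy.
Attach number singular -bay → tidiyeuybay.
Nasal assimilation: no change.
Apply vowel deletion: tidiyeuybay → tidiyuybay.

tidiyuybay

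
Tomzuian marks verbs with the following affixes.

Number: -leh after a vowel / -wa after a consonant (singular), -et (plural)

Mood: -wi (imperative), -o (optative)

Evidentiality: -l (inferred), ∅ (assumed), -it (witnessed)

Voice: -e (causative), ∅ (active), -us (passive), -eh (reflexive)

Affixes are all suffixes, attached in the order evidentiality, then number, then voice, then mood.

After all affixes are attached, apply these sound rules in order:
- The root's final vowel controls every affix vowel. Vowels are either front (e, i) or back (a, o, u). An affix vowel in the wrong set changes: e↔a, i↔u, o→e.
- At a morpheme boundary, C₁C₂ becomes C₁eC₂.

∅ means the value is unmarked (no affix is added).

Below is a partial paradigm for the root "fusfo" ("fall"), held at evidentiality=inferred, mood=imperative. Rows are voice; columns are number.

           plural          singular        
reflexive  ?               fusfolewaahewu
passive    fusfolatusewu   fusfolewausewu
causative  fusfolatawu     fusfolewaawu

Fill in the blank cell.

Attach evidentiality inferred -l → fusfol.
Attach number plural -et → fusfolet.
Attach voice reflexive -eh → fusfoleteh.
Attach mood imperative -wi → fusfoletehwi.
Apply vowel harmony: fusfoletehwi → fusfolatahwu.
Apply epenthesis: fusfolatahwu → fusfolatahewu.

fusfolatahewu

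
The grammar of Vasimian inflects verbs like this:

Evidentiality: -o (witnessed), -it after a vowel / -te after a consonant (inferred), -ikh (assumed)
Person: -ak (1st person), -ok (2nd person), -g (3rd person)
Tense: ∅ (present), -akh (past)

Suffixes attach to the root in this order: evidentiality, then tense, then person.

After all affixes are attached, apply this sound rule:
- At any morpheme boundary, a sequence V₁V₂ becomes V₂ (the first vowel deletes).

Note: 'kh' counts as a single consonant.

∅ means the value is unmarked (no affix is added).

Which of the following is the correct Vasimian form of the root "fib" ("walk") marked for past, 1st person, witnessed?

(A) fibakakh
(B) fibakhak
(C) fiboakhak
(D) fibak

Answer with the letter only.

Attach evidentiality witnessed -o → fibo.
Attach tense past -akh → fiboakh.
Attach person 1st person -ak → fiboakhak.
Apply vowel deletion: fiboakhak → fibakhak.
So the correct form is fibakhak, option (B).
(A) fibakakh is wrong: it has the affixes in the wrong order.
(C) fiboakhak is wrong: it fails to apply the sound rule(s).
(D) fibak is wrong: it uses present instead of past for tense.

B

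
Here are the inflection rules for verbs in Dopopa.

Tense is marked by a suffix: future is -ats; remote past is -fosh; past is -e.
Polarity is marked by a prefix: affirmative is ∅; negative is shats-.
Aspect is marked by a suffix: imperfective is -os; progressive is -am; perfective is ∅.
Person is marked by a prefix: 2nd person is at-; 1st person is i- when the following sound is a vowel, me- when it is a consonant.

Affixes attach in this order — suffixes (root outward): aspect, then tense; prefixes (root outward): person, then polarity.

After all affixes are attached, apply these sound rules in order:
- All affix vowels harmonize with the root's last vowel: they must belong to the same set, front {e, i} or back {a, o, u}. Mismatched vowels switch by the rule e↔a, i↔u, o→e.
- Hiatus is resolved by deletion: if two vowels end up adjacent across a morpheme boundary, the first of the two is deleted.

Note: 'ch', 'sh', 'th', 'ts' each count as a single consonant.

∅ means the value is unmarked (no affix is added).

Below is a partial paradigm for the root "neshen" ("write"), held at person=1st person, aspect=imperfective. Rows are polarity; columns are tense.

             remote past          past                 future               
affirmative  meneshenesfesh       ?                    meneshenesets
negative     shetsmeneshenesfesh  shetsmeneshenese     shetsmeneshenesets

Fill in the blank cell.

meneshenese

Attach person 1st person me- (before consonant 'n') → meneshen.
polarity = affirmative: zero marking, form stays meneshen.
Attach aspect imperfective -os → meneshenos.
Attach tense past -e → meneshenose.
Apply vowel harmony: meneshenose → meneshenese.
Vowel deletion: no change.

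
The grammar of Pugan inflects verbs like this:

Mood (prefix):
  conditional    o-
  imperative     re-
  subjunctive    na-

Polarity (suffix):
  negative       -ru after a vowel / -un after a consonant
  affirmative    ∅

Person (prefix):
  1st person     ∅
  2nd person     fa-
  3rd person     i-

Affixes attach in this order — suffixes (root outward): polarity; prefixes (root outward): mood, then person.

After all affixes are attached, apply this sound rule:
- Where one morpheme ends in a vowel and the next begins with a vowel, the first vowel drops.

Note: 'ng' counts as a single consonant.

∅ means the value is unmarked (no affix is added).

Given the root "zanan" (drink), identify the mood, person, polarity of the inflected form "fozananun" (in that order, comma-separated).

Segment: fa-o-zanan-un.
mood: o- → conditional.
person: fa- → 2nd person.
polarity: -ru/un → negative.

conditional, 2nd person, negative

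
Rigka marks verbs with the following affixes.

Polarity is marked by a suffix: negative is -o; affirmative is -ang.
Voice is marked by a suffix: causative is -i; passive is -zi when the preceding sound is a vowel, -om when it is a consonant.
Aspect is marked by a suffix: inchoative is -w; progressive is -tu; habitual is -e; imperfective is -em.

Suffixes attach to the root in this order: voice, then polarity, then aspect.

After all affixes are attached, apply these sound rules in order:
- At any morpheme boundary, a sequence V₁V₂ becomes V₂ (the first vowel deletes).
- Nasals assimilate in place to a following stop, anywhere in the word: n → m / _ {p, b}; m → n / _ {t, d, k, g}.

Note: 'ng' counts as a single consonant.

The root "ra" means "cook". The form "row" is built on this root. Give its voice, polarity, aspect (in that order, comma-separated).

causative, negative, inchoative

Segment: ra-i-o-w.
voice: -i → causative.
polarity: -o → negative.
aspect: -w → inchoative.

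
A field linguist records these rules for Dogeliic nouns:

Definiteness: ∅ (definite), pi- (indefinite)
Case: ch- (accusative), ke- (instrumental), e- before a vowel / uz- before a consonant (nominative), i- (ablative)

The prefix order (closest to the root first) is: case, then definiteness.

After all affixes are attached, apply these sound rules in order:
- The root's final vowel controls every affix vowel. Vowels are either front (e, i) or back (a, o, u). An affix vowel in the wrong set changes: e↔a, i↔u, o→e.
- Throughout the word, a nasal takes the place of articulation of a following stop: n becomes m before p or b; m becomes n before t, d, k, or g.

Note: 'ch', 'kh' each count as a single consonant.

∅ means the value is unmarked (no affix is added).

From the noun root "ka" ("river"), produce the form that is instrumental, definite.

kaka

Attach case instrumental ke- → keka.
definiteness = definite: zero marking, form stays keka.
Apply vowel harmony: keka → kaka.
Nasal assimilation: no change.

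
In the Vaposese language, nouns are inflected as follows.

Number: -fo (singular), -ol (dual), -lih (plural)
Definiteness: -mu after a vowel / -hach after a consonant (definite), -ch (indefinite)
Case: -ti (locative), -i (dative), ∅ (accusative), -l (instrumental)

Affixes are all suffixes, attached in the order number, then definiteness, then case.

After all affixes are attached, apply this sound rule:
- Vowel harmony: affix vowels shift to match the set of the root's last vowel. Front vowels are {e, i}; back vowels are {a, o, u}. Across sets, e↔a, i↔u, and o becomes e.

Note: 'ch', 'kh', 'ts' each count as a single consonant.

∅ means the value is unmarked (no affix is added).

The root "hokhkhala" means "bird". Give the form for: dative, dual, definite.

hokhkhalaolhachu

Attach number dual -ol → hokhkhalaol.
Attach definiteness definite -hach (after consonant 'l') → hokhkhalaolhach.
Attach case dative -i → hokhkhalaolhachi.
Apply vowel harmony: hokhkhalaolhachi → hokhkhalaolhachu.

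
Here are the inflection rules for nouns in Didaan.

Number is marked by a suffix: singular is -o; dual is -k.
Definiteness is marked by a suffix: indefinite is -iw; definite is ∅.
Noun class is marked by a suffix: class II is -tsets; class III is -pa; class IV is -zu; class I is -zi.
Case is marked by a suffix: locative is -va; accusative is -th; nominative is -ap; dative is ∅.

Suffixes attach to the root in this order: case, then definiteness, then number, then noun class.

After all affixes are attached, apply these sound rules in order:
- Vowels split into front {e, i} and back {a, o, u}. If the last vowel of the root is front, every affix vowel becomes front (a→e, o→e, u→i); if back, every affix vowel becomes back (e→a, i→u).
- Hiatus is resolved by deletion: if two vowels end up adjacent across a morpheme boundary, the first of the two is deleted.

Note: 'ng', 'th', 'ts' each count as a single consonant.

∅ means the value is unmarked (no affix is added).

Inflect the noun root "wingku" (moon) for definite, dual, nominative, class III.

wingkapkpa

Attach case nominative -ap → wingkuap.
definiteness = definite: zero marking, form stays wingkuap.
Attach number dual -k → wingkuapk.
Attach noun class class III -pa → wingkuapkpa.
Vowel harmony: no change.
Apply vowel deletion: wingkuapkpa → wingkapkpa.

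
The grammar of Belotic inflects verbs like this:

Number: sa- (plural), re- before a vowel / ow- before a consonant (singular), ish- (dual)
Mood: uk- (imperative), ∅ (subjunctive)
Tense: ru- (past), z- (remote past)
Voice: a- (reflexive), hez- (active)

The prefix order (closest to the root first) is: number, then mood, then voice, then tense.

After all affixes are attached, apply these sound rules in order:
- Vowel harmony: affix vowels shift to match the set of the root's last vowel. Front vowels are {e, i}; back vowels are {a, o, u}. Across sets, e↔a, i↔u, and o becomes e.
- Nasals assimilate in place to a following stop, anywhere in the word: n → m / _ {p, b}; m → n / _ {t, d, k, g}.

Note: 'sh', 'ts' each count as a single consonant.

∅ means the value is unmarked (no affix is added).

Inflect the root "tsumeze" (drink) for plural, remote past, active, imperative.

Attach number plural sa- → satsumeze.
Attach mood imperative uk- → uksatsumeze.
Attach voice active hez- → hezuksatsumeze.
Attach tense remote past z- → zhezuksatsumeze.
Apply vowel harmony: zhezuksatsumeze → zheziksetsumeze.
Nasal assimilation: no change.

zheziksetsumeze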